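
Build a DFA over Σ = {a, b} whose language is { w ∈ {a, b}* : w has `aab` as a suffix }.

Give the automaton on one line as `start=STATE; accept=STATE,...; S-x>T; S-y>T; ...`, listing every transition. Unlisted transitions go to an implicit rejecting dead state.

Let each state record the length of the longest suffix of the input read so far that is also a prefix of `aab`. s1 means the last symbol is `a`; s2 means the last 2 symbols are `aa`; s3 means the last 3 symbols are `aab`. Accept only at s3, where the string currently ends in `aab`.
With 4 states:
        a   b  
>  s0   s1  s0 
   s1   s2  s0 
   s2   s2  s3 
 * s3   s1  s0 
(> = start, * = accepting)

start=s0; accept=s3; s0-a>s1; s0-b>s0; s1-a>s2; s1-b>s0; s2-a>s2; s2-b>s3; s3-a>s1; s3-b>s0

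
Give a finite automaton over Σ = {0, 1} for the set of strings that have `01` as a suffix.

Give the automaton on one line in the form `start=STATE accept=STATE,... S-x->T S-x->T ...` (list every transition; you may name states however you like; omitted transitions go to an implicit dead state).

start=S0 accept=S2 S0-0->S1 S0-1->S0 S1-0->S1 S1-1->S2 S2-0->S1 S2-1->S0

Remember how much of `01` the current input suffix matches. State S0 means no match yet; S1 means the last symbol is `0`; S2 means the last 2 symbols are `01`. Only S2 accepts. On a mismatch, fall back to the longest proper suffix that is still a prefix of `01`.
3 states suffice.
        0   1  
>  S0   S1  S0 
   S1   S1  S2 
 * S2   S1  S0 
(> = start, * = accepting)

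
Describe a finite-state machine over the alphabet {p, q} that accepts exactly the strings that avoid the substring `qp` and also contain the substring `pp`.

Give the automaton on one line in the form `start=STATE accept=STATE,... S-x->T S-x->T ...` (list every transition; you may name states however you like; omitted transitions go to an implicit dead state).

Build one automaton per condition and run them in lockstep. The first has 3 states tracking partial matches of the forbidden pattern `qp`; the second has 3 states tracking whether and how much of `pp` has been seen. A product state is a pair (one from each), accepting exactly when both do.
With 8 states:
        p   q  
>  s0   s1  s2 
   s1   s3  s2 
   s2   s4  s2 
 * s3   s3  s5 
   s4   s6  s7 
 * s5   s6  s5 
   s6   s6  s6 
   s7   s4  s7 
(> = start, * = accepting)

start=s0 accept=s3,s5 s0-p->s1 s0-q->s2 s1-p->s3 s1-q->s2 s2-p->s4 s2-q->s2 s3-p->s3 s3-q->s5 s4-p->s6 s4-q->s7 s5-p->s6 s5-q->s5 s6-p->s6 s6-q->s6 s7-p->s4 s7-q->s7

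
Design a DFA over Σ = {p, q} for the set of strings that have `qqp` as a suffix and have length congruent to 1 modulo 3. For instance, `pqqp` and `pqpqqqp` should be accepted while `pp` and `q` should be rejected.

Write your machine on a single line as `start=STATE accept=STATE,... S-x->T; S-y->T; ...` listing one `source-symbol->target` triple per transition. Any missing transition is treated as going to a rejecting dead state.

start=s0; accept=s5; s0-p->s1; s0-q->s1; s1-p->s2; s1-q->s3; s2-p->s0; s2-q->s0; s3-p->s0; s3-q->s4; s4-p->s5; s4-q->s1; s5-p->s2; s5-q->s3

Build one automaton per condition and run them in lockstep. One (4 states) tracks how much of the suffix `qqp` has currently been matched; the other (3 states) tracks the input length modulo 3. Each combined state is a pair, one component from each; accept when both components accept. Minimizing collapses redundant product states.
        p   q  
>  s0   s1  s1 
   s1   s2  s3 
   s2   s0  s0 
   s3   s0  s4 
   s4   s5  s1 
 * s5   s2  s3 
(> = start, * = accepting)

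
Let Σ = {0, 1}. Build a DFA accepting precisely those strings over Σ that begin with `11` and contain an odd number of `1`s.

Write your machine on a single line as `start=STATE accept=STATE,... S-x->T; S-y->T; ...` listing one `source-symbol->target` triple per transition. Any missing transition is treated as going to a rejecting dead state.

start=s0; accept=s5; s0-0->s1; s0-1->s2; s1-0->s1; s1-1->s3; s2-0->s3; s2-1->s4; s3-0->s3; s3-1->s1; s4-0->s4; s4-1->s5; s5-0->s5; s5-1->s4

Build one automaton per condition and run them in lockstep. The first has 4 states tracking whether the input so far still matches the prefix `11`; the second has 2 states tracking the count of `1`s modulo 2. A product state is a pair (one from each), accepting exactly when both do.
With 6 states:
        0   1  
>  s0   s1  s2 
   s1   s1  s3 
   s2   s3  s4 
   s3   s3  s1 
   s4   s4  s5 
 * s5   s5  s4 
(> = start, * = accepting)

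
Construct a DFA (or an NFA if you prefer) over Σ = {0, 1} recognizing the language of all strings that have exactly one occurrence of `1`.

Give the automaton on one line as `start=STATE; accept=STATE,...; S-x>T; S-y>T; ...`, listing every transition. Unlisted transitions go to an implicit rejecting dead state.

start=A; accept=B; A-0>A; A-1>B; B-0>B; B-1>C; C-0>C; C-1>C

Only the number of `1`s matters, and only up to 2. Make a chain A → B → C advanced by each `1` (with C absorbing); every other symbol self-loops. The accepting set is {B}.
       0  1 
>  A   A  B 
 * B   B  C 
   C   C  C 
(> = start, * = accepting)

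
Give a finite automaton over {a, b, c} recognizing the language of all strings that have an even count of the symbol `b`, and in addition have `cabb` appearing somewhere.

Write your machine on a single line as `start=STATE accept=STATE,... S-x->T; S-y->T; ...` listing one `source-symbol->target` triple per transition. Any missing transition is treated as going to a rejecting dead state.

Run two small machines in parallel and take their product. One (2 states) tracks the count of `b`s modulo 2; the other (5 states) tracks whether and how much of `cabb` has been seen. Each combined state is a pair, one component from each; accept when both components accept.
A 10-state machine:
        a   b   c  
>  s0   s0  s1  s2 
   s1   s1  s0  s3 
   s2   s4  s1  s2 
   s3   s5  s0  s3 
   s4   s0  s6  s2 
   s5   s1  s7  s3 
   s6   s1  s8  s3 
   s7   s0  s9  s2 
 * s8   s8  s9  s8 
   s9   s9  s8  s9 
(> = start, * = accepting)

start=s0; accept=s8; s0-a->s0; s0-b->s1; s0-c->s2; s1-a->s1; s1-b->s0; s1-c->s3; s2-a->s4; s2-b->s1; s2-c->s2; s3-a->s5; s3-b->s0; s3-c->s3; s4-a->s0; s4-b->s6; s4-c->s2; s5-a->s1; s5-b->s7; s5-c->s3; s6-a->s1; s6-b->s8; s6-c->s3; s7-a->s0; s7-b->s9; s7-c->s2; s8-a->s8; s8-b->s9; s8-c->s8; s9-a->s9; s9-b->s8; s9-c->s9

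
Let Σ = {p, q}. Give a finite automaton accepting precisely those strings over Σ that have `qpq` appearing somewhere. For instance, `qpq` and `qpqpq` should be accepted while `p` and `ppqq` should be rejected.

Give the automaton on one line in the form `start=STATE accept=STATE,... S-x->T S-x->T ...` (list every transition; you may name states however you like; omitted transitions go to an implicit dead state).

States S0..S2 record the length of the longest prefix of `qpq` that matches the current input suffix. Reaching S3 means `qpq` has been seen, and we stay there forever. Accept from S3.
4 states suffice.
        p   q  
>  S0   S0  S1 
   S1   S2  S1 
   S2   S0  S3 
 * S3   S3  S3 
(> = start, * = accepting)

start=S0 accept=S3 S0-p->S0 S0-q->S1 S1-p->S2 S1-q->S1 S2-p->S0 S2-q->S3 S3-p->S3 S3-q->S3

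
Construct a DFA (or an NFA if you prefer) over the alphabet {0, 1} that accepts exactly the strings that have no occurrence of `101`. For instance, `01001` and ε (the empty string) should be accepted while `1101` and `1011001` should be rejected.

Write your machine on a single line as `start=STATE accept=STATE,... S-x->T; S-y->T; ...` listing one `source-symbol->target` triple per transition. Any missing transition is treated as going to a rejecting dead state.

start=s0; accept=s0,s1,s2; s0-0->s0; s0-1->s1; s1-0->s2; s1-1->s1; s2-0->s0; s2-1->s3; s3-0->s3; s3-1->s3

Track partial matches of the forbidden pattern `101`. State s3 is a dead state reached once `101` has occurred; every other state accepts. s0 means no part of `101` is currently matched.
4 states suffice.
        0   1  
>* s0   s0  s1 
 * s1   s2  s1 
 * s2   s0  s3 
   s3   s3  s3 
(> = start, * = accepting)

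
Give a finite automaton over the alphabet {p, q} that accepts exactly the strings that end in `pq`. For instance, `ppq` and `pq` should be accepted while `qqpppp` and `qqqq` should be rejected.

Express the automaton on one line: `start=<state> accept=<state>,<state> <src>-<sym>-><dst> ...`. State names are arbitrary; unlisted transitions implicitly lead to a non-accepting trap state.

Let each state record the length of the longest suffix of the input read so far that is also a prefix of `pq`. S1 means the last symbol is `p`; S2 means the last 2 symbols are `pq`. Accept only at S2, where the string currently ends in `pq`.
With 3 states:
        p   q  
>  S0   S1  S0 
   S1   S1  S2 
 * S2   S1  S0 
(> = start, * = accepting)

start=S0 accept=S2 S0-p->S1 S0-q->S0 S1-p->S1 S1-q->S2 S2-p->S1 S2-q->S0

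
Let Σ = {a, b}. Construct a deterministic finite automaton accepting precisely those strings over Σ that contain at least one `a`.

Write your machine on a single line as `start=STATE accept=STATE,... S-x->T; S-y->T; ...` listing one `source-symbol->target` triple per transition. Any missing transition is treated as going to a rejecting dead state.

Only the number of `a`s matters, and only up to 2. Make a chain S0 → S1 → S2 advanced by each `a` (with S2 absorbing); every other symbol self-loops. The accepting set is {S1, S2}.
        a   b  
>  S0   S1  S0 
 * S1   S2  S1 
 * S2   S2  S2 
(> = start, * = accepting)

start=S0; accept=S1,S2; S0-a->S1; S0-b->S0; S1-a->S2; S1-b->S1; S2-a->S2; S2-b->S2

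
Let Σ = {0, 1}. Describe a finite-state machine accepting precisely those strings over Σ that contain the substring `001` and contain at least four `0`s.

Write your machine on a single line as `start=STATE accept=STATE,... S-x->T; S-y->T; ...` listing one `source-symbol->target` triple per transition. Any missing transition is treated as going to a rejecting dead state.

start=A; accept=L,N; A-0->B; A-1->A; B-0->C; B-1->D; C-0->E; C-1->F; D-0->G; D-1->D; E-0->H; E-1->I; F-0->I; F-1->F; G-0->E; G-1->J; H-0->K; H-1->L; I-0->L; I-1->I; J-0->M; J-1->J; K-0->K; K-1->N; L-0->N; L-1->L; M-0->H; M-1->O; N-0->N; N-1->N; O-0->P; O-1->O; P-0->K; P-1->Q; Q-0->R; Q-1->Q; R-0->K; R-1->S; S-0->R; S-1->S

Build one automaton per condition and run them in lockstep. One (4 states) tracks whether and how much of `001` has been seen; the other (6 states) tracks the count of `0`s, saturating at 5. Each combined state is a pair, one component from each; accept when both components accept.
19 states suffice.
       0  1 
>  A   B  A 
   B   C  D 
   C   E  F 
   D   G  D 
   E   H  I 
   F   I  F 
   G   E  J 
   H   K  L 
   I   L  I 
   J   M  J 
   K   K  N 
 * L   N  L 
   M   H  O 
 * N   N  N 
   O   P  O 
   P   K  Q 
   Q   R  Q 
   R   K  S 
   S   R  S 
(> = start, * = accepting)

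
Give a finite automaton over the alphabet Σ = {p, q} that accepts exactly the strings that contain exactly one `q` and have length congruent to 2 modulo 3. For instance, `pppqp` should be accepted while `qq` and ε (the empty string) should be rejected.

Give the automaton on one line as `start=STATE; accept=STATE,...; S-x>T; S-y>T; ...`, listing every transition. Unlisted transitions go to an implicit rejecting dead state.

Build one automaton per condition and run them in lockstep. The first has 3 states tracking the count of `q`s, saturating at 2; the second has 3 states tracking the input length modulo 3. A product state is a pair (one from each), accepting exactly when both do.
A 9-state machine:
        p   q  
>  S0   S1  S2 
   S1   S3  S4 
   S2   S4  S5 
   S3   S0  S6 
 * S4   S6  S7 
   S5   S7  S7 
   S6   S2  S8 
   S7   S8  S8 
   S8   S5  S5 
(> = start, * = accepting)

start=S0; accept=S4; S0-p>S1; S0-q>S2; S1-p>S3; S1-q>S4; S2-p>S4; S2-q>S5; S3-p>S0; S3-q>S6; S4-p>S6; S4-q>S7; S5-p>S7; S5-q>S7; S6-p>S2; S6-q>S8; S7-p>S8; S7-q>S8; S8-p>S5; S8-q>S5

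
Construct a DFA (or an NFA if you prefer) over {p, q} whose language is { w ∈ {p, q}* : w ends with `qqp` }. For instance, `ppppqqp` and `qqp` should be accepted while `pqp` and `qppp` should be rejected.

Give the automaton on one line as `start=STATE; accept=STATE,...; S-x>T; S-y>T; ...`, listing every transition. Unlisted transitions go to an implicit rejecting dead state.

start=A; accept=D; A-p>A; A-q>B; B-p>A; B-q>C; C-p>D; C-q>C; D-p>A; D-q>B

Remember how much of `qqp` the current input suffix matches. State A means no match yet; B means the last symbol is `q`; C means the last 2 symbols are `qq`; D means the last 3 symbols are `qqp`. Only D accepts. On a mismatch, fall back to the longest proper suffix that is still a prefix of `qqp`.
A 4-state machine:
       p  q 
>  A   A  B 
   B   A  C 
   C   D  C 
 * D   A  B 
(> = start, * = accepting)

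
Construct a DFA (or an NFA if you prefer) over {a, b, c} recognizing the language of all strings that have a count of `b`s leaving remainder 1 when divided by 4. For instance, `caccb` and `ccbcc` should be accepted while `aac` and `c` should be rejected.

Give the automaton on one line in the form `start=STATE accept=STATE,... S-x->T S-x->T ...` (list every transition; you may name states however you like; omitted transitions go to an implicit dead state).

Keep the running count of `b`s modulo 4: each `b` advances along the cycle q0 → q1 → q2 → q3 → q0 while other symbols loop. Accept at q1.
4 states suffice.
        a   b   c  
>  q0   q0  q1  q0 
 * q1   q1  q2  q1 
   q2   q2  q3  q2 
   q3   q3  q0  q3 
(> = start, * = accepting)

start=q0 accept=q1 q0-a->q0 q0-b->q1 q0-c->q0 q1-a->q1 q1-b->q2 q1-c->q1 q2-a->q2 q2-b->q3 q2-c->q2 q3-a->q3 q3-b->q0 q3-c->q3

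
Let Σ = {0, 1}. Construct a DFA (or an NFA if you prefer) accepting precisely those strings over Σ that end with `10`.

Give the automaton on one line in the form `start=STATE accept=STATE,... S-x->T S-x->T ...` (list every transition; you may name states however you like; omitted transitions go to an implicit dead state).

Let each state record the length of the longest suffix of the input read so far that is also a prefix of `10`. s1 means the last symbol is `1`; s2 means the last 2 symbols are `10`. Accept only at s2, where the string currently ends in `10`.
With 3 states:
        0   1  
>  s0   s0  s1 
   s1   s2  s1 
 * s2   s0  s1 
(> = start, * = accepting)

start=s0 accept=s2 s0-0->s0 s0-1->s1 s1-0->s2 s1-1->s1 s2-0->s0 s2-1->s1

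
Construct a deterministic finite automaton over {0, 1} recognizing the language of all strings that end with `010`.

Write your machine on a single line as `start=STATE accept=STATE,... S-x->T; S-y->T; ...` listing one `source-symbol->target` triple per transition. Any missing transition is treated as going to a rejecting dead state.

Let each state record the length of the longest suffix of the input read so far that is also a prefix of `010`. q1 means the last symbol is `0`; q2 means the last 2 symbols are `01`; q3 means the last 3 symbols are `010`. Accept only at q3, where the string currently ends in `010`.
With 4 states:
        0   1  
>  q0   q1  q0 
   q1   q1  q2 
   q2   q3  q0 
 * q3   q1  q2 
(> = start, * = accepting)

start=q0; accept=q3; q0-0->q1; q0-1->q0; q1-0->q1; q1-1->q2; q2-0->q3; q2-1->q0; q3-0->q1; q3-1->q2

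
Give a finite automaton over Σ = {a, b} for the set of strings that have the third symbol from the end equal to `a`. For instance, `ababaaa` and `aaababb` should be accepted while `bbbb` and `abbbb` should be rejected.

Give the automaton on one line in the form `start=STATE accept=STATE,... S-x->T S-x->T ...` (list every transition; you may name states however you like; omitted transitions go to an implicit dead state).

Because acceptance depends on a position counted from the end, the machine has to buffer the most recent 3 symbols. Make each state the string of the last up-to-3 symbols read; on input `x` shift the window left and append `x`. Accept when the buffered window has length 3 and begins with `a`.
A 15-state machine:
          a    b  
>  q0     q1   q2 
   q1     q3   q4 
   q2     q5   q6 
   q3     q7   q8 
   q4     q9  q10 
   q5    q11  q12 
   q6    q13  q14 
 * q7     q7   q8 
 * q8     q9  q10 
 * q9    q11  q12 
 * q10   q13  q14 
   q11    q7   q8 
   q12    q9  q10 
   q13   q11  q12 
   q14   q13  q14 
(> = start, * = accepting)

start=q0 accept=q7,q8,q9,q10 q0-a->q1 q0-b->q2 q1-a->q3 q1-b->q4 q2-a->q5 q2-b->q6 q3-a->q7 q3-b->q8 q4-a->q9 q4-b->q10 q5-a->q11 q5-b->q12 q6-a->q13 q6-b->q14 q7-a->q7 q7-b->q8 q8-a->q9 q8-b->q10 q9-a->q11 q9-b->q12 q10-a->q13 q10-b->q14 q11-a->q7 q11-b->q8 q12-a->q9 q12-b->q10 q13-a->q11 q13-b->q12 q14-a->q13 q14-b->q14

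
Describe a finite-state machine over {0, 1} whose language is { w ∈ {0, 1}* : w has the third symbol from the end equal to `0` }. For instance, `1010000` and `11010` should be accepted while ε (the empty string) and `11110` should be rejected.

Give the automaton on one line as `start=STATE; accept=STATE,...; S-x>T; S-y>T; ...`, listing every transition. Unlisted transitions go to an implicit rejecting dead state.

A DFA must remember the last 3 symbols (since which symbol is third-to-last isn't known until the input ends). Use one state per possible window of the last ≤3 symbols; accept from those whose window starts with `0`.
          0    1  
>  s0     s1   s2 
   s1     s3   s4 
   s2     s5   s6 
   s3     s7   s8 
   s4     s9  s10 
   s5    s11  s12 
   s6    s13  s14 
 * s7     s7   s8 
 * s8     s9  s10 
 * s9    s11  s12 
 * s10   s13  s14 
   s11    s7   s8 
   s12    s9  s10 
   s13   s11  s12 
   s14   s13  s14 
(> = start, * = accepting)

start=s0; accept=s7,s8,s9,s10; s0-0>s1; s0-1>s2; s1-0>s3; s1-1>s4; s2-0>s5; s2-1>s6; s3-0>s7; s3-1>s8; s4-0>s9; s4-1>s10; s5-0>s11; s5-1>s12; s6-0>s13; s6-1>s14; s7-0>s7; s7-1>s8; s8-0>s9; s8-1>s10; s9-0>s11; s9-1>s12; s10-0>s13; s10-1>s14; s11-0>s7; s11-1>s8; s12-0>s9; s12-1>s10; s13-0>s11; s13-1>s12; s14-0>s13; s14-1>s14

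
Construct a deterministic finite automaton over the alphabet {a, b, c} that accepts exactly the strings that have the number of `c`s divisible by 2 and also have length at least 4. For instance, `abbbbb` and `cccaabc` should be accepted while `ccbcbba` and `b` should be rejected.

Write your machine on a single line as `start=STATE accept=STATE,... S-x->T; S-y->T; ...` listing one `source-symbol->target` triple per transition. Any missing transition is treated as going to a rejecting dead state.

start=q0; accept=q7; q0-a->q1; q0-b->q1; q0-c->q2; q1-a->q3; q1-b->q3; q1-c->q4; q2-a->q4; q2-b->q4; q2-c->q3; q3-a->q5; q3-b->q5; q3-c->q6; q4-a->q6; q4-b->q6; q4-c->q5; q5-a->q7; q5-b->q7; q5-c->q6; q6-a->q6; q6-b->q6; q6-c->q7; q7-a->q7; q7-b->q7; q7-c->q6

Build one automaton per condition and run them in lockstep. One (2 states) tracks the count of `c`s modulo 2; the other (6 states) tracks the input length, saturating at 5. Each combined state is a pair, one component from each; accept when both components accept. Minimizing collapses redundant product states.
With 8 states:
        a   b   c  
>  q0   q1  q1  q2 
   q1   q3  q3  q4 
   q2   q4  q4  q3 
   q3   q5  q5  q6 
   q4   q6  q6  q5 
   q5   q7  q7  q6 
   q6   q6  q6  q7 
 * q7   q7  q7  q6 
(> = start, * = accepting)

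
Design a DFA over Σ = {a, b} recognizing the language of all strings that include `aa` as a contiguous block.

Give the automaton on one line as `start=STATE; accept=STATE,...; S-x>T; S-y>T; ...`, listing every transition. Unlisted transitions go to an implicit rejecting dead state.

Track how much of `aa` has been matched so far: state q0 is no progress, q2 is the absorbing accept state reached once `aa` has occurred. Intermediate states record partial matches; on a mismatch, fall back to the longest reusable overlap.
        a   b  
>  q0   q1  q0 
   q1   q2  q0 
 * q2   q2  q2 
(> = start, * = accepting)

start=q0; accept=q2; q0-a>q1; q0-b>q0; q1-a>q2; q1-b>q0; q2-a>q2; q2-b>q2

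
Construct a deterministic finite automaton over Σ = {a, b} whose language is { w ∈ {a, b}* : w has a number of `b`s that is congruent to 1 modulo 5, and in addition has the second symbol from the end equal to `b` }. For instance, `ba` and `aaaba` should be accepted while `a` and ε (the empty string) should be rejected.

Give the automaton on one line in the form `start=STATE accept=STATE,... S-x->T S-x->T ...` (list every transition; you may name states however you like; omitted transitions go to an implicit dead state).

Handle the two conditions separately and then intersect. The first has 5 states tracking the count of `b`s modulo 5; the second has 7 states tracking the last 2 symbols read. A product state is a pair (one from each), accepting exactly when both do. After merging equivalent states the machine shrinks.
        a   b  
>  q0   q0  q1 
   q1   q2  q3 
 * q2   q4  q3 
   q3   q3  q5 
   q4   q4  q3 
   q5   q5  q6 
   q6   q6  q7 
   q7   q0  q8 
 * q8   q2  q3 
(> = start, * = accepting)

start=q0 accept=q2,q8 q0-a->q0 q0-b->q1 q1-a->q2 q1-b->q3 q2-a->q4 q2-b->q3 q3-a->q3 q3-b->q5 q4-a->q4 q4-b->q3 q5-a->q5 q5-b->q6 q6-a->q6 q6-b->q7 q7-a->q0 q7-b->q8 q8-a->q2 q8-b->q3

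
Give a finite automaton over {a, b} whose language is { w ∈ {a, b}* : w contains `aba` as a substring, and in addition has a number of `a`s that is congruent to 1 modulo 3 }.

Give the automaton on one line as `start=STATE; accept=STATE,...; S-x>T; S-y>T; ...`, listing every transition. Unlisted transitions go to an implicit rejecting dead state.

Run two small machines in parallel and take their product. The first has 4 states tracking whether and how much of `aba` has been seen; the second has 3 states tracking the count of `a`s modulo 3. A product state is a pair (one from each), accepting exactly when both do.
12 states suffice.
          a    b  
>  s0     s1   s0 
   s1     s2   s3 
   s2     s4   s5 
   s3     s6   s7 
   s4     s1   s8 
   s5     s9  s10 
   s6     s9   s6 
   s7     s2   s7 
   s8    s11   s0 
   s9    s11   s9 
   s10    s4  s10 
 * s11    s6  s11 
(> = start, * = accepting)

start=s0; accept=s11; s0-a>s1; s0-b>s0; s1-a>s2; s1-b>s3; s2-a>s4; s2-b>s5; s3-a>s6; s3-b>s7; s4-a>s1; s4-b>s8; s5-a>s9; s5-b>s10; s6-a>s9; s6-b>s6; s7-a>s2; s7-b>s7; s8-a>s11; s8-b>s0; s9-a>s11; s9-b>s9; s10-a>s4; s10-b>s10; s11-a>s6; s11-b>s11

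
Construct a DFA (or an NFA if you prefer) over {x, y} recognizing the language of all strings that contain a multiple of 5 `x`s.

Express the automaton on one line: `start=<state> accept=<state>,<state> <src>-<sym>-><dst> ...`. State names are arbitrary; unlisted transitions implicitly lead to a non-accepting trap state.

start=q0 accept=q0 q0-x->q1 q0-y->q0 q1-x->q2 q1-y->q1 q2-x->q3 q2-y->q2 q3-x->q4 q3-y->q3 q4-x->q0 q4-y->q4

Keep the running count of `x`s modulo 5: each `x` advances along the cycle q0 → q1 → q2 → q3 → q4 → q0 while other symbols loop. Accept at q0.
A 5-state machine:
        x   y  
>* q0   q1  q0 
   q1   q2  q1 
   q2   q3  q2 
   q3   q4  q3 
   q4   q0  q4 
(> = start, * = accepting)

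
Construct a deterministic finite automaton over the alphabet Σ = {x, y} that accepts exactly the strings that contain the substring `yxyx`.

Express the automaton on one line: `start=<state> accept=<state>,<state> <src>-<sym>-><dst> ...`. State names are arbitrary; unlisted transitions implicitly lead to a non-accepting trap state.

start=s0 accept=s4 s0-x->s0 s0-y->s1 s1-x->s2 s1-y->s1 s2-x->s0 s2-y->s3 s3-x->s4 s3-y->s1 s4-x->s4 s4-y->s4

Track how much of `yxyx` has been matched so far: state s0 is no progress, s4 is the absorbing accept state reached once `yxyx` has occurred. Intermediate states record partial matches; on a mismatch, fall back to the longest reusable overlap.
A 5-state machine:
        x   y  
>  s0   s0  s1 
   s1   s2  s1 
   s2   s0  s3 
   s3   s4  s1 
 * s4   s4  s4 
(> = start, * = accepting)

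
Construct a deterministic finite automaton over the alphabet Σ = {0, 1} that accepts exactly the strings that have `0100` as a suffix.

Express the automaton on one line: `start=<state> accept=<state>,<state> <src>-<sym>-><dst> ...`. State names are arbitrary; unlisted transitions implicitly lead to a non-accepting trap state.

start=A accept=E A-0->B A-1->A B-0->B B-1->C C-0->D C-1->A D-0->E D-1->C E-0->B E-1->C

Remember how much of `0100` the current input suffix matches. State A means no match yet; B means the last symbol is `0`; C means the last 2 symbols are `01`; D means the last 3 symbols are `010`; E means the last 4 symbols are `0100`. Only E accepts. On a mismatch, fall back to the longest proper suffix that is still a prefix of `0100`.
5 states suffice.
       0  1 
>  A   B  A 
   B   B  C 
   C   D  A 
   D   E  C 
 * E   B  C 
(> = start, * = accepting)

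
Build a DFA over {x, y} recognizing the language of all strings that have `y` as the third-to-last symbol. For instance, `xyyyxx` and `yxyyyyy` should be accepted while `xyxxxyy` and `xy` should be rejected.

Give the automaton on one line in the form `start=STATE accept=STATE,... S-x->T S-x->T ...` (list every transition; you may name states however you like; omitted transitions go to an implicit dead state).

start=S0 accept=S11,S12,S13,S14 S0-x->S1 S0-y->S2 S1-x->S3 S1-y->S4 S2-x->S5 S2-y->S6 S3-x->S7 S3-y->S8 S4-x->S9 S4-y->S10 S5-x->S11 S5-y->S12 S6-x->S13 S6-y->S14 S7-x->S7 S7-y->S8 S8-x->S9 S8-y->S10 S9-x->S11 S9-y->S12 S10-x->S13 S10-y->S14 S11-x->S7 S11-y->S8 S12-x->S9 S12-y->S10 S13-x->S11 S13-y->S12 S14-x->S13 S14-y->S14

Because acceptance depends on a position counted from the end, the machine has to buffer the most recent 3 symbols. Make each state the string of the last up-to-3 symbols read; on input `x` shift the window left and append `x`. Accept when the buffered window has length 3 and begins with `y`.
A 15-state machine:
          x    y  
>  S0     S1   S2 
   S1     S3   S4 
   S2     S5   S6 
   S3     S7   S8 
   S4     S9  S10 
   S5    S11  S12 
   S6    S13  S14 
   S7     S7   S8 
   S8     S9  S10 
   S9    S11  S12 
   S10   S13  S14 
 * S11    S7   S8 
 * S12    S9  S10 
 * S13   S11  S12 
 * S14   S13  S14 
(> = start, * = accepting)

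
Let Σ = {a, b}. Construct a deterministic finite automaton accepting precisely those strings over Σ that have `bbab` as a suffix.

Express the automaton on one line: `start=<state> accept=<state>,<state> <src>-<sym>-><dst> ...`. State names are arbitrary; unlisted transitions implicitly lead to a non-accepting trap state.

start=s0 accept=s4 s0-a->s0 s0-b->s1 s1-a->s0 s1-b->s2 s2-a->s3 s2-b->s2 s3-a->s0 s3-b->s4 s4-a->s0 s4-b->s2

Remember how much of `bbab` the current input suffix matches. State s0 means no match yet; s1 means the last symbol is `b`; s2 means the last 2 symbols are `bb`; s3 means the last 3 symbols are `bba`; s4 means the last 4 symbols are `bbab`. Only s4 accepts. On a mismatch, fall back to the longest proper suffix that is still a prefix of `bbab`.
A 5-state machine:
        a   b  
>  s0   s0  s1 
   s1   s0  s2 
   s2   s3  s2 
   s3   s0  s4 
 * s4   s0  s2 
(> = start, * = accepting)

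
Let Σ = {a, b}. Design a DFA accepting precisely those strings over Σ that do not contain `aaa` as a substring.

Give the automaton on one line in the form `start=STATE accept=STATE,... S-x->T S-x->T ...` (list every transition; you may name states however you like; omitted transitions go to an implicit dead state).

start=s0 accept=s0,s1,s2 s0-a->s1 s0-b->s0 s1-a->s2 s1-b->s0 s2-a->s3 s2-b->s0 s3-a->s3 s3-b->s3

Track partial matches of the forbidden pattern `aaa`. State s3 is a dead state reached once `aaa` has occurred; every other state accepts. s0 means no part of `aaa` is currently matched.
A 4-state machine:
        a   b  
>* s0   s1  s0 
 * s1   s2  s0 
 * s2   s3  s0 
   s3   s3  s3 
(> = start, * = accepting)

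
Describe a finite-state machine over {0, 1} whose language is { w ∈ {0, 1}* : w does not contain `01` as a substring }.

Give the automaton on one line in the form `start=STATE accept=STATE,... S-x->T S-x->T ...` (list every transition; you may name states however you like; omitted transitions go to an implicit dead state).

Track partial matches of the forbidden pattern `01`. State C is a dead state reached once `01` has occurred; every other state accepts. A means no part of `01` is currently matched.
A 3-state machine:
       0  1 
>* A   B  A 
 * B   B  C 
   C   C  C 
(> = start, * = accepting)

start=A accept=A,B A-0->B A-1->A B-0->B B-1->C C-0->C C-1->C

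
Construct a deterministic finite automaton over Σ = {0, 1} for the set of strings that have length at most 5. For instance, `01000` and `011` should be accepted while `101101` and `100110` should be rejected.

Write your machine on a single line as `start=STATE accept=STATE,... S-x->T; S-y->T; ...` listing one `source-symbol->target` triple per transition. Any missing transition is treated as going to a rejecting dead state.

start=s0; accept=s0,s1,s2,s3,s4,s5; s0-0->s1; s0-1->s1; s1-0->s2; s1-1->s2; s2-0->s3; s2-1->s3; s3-0->s4; s3-1->s4; s4-0->s5; s4-1->s5; s5-0->s6; s5-1->s6; s6-0->s6; s6-1->s6

Count input length up to 6: every symbol moves from s0 toward s6, which means 'more than 5' and absorbs. Accept from {s0, s1, s2, s3, s4, s5}.
        0   1  
>* s0   s1  s1 
 * s1   s2  s2 
 * s2   s3  s3 
 * s3   s4  s4 
 * s4   s5  s5 
 * s5   s6  s6 
   s6   s6  s6 
(> = start, * = accepting)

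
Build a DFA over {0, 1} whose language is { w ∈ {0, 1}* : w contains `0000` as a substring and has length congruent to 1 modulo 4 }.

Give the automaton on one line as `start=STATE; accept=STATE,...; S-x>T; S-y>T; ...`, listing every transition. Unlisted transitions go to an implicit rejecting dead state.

start=S0; accept=S14; S0-0>S1; S0-1>S2; S1-0>S3; S1-1>S4; S2-0>S5; S2-1>S4; S3-0>S6; S3-1>S7; S4-0>S8; S4-1>S7; S5-0>S9; S5-1>S7; S6-0>S10; S6-1>S0; S7-0>S11; S7-1>S0; S8-0>S12; S8-1>S0; S9-0>S13; S9-1>S0; S10-0>S14; S10-1>S14; S11-0>S15; S11-1>S2; S12-0>S16; S12-1>S2; S13-0>S14; S13-1>S2; S14-0>S17; S14-1>S17; S15-0>S18; S15-1>S4; S16-0>S17; S16-1>S4; S17-0>S19; S17-1>S19; S18-0>S19; S18-1>S7; S19-0>S10; S19-1>S10

Handle the two conditions separately and then intersect. The first has 5 states tracking whether and how much of `0000` has been seen; the second has 4 states tracking the input length modulo 4. A product state is a pair (one from each), accepting exactly when both do.
20 states suffice.
          0    1  
>  S0     S1   S2 
   S1     S3   S4 
   S2     S5   S4 
   S3     S6   S7 
   S4     S8   S7 
   S5     S9   S7 
   S6    S10   S0 
   S7    S11   S0 
   S8    S12   S0 
   S9    S13   S0 
   S10   S14  S14 
   S11   S15   S2 
   S12   S16   S2 
   S13   S14   S2 
 * S14   S17  S17 
   S15   S18   S4 
   S16   S17   S4 
   S17   S19  S19 
   S18   S19   S7 
   S19   S10  S10 
(> = start, * = accepting)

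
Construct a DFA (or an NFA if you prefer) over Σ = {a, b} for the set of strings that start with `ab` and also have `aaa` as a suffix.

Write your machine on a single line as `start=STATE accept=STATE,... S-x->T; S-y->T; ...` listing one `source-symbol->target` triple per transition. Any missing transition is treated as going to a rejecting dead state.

Handle the two conditions separately and then intersect. One (4 states) tracks whether the input so far still matches the prefix `ab`; the other (4 states) tracks how much of the suffix `aaa` has currently been matched. Each combined state is a pair, one component from each; accept when both components accept. Equivalent product states are then merged.
A 7-state machine:
        a   b  
>  s0   s1  s2 
   s1   s2  s3 
   s2   s2  s2 
   s3   s4  s3 
   s4   s5  s3 
   s5   s6  s3 
 * s6   s6  s3 
(> = start, * = accepting)

start=s0; accept=s6; s0-a->s1; s0-b->s2; s1-a->s2; s1-b->s3; s2-a->s2; s2-b->s2; s3-a->s4; s3-b->s3; s4-a->s5; s4-b->s3; s5-a->s6; s5-b->s3; s6-a->s6; s6-b->s3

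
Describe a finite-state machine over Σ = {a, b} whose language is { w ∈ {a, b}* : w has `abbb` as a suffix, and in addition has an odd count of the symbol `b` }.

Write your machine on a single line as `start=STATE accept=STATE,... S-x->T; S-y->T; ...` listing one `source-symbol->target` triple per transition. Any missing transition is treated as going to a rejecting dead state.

Run two small machines in parallel and take their product. The first has 5 states tracking how much of the suffix `abbb` has currently been matched; the second has 2 states tracking the count of `b`s modulo 2. A product state is a pair (one from each), accepting exactly when both do.
        a   b  
>  q0   q1  q2 
   q1   q1  q3 
   q2   q4  q0 
   q3   q4  q5 
   q4   q4  q6 
   q5   q1  q7 
   q6   q1  q8 
 * q7   q4  q0 
   q8   q4  q9 
   q9   q1  q2 
(> = start, * = accepting)

start=q0; accept=q7; q0-a->q1; q0-b->q2; q1-a->q1; q1-b->q3; q2-a->q4; q2-b->q0; q3-a->q4; q3-b->q5; q4-a->q4; q4-b->q6; q5-a->q1; q5-b->q7; q6-a->q1; q6-b->q8; q7-a->q4; q7-b->q0; q8-a->q4; q8-b->q9; q9-a->q1; q9-b->q2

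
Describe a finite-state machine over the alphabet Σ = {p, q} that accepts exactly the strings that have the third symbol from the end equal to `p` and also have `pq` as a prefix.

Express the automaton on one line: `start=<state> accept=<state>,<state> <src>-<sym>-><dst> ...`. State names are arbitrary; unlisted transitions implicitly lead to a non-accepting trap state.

start=A accept=J,K,V,W A-p->B A-q->C B-p->D B-q->E C-p->F C-q->G D-p->H D-q->I E-p->J E-q->K F-p->L F-q->M G-p->N G-q->O H-p->H H-q->I I-p->P I-q->Q J-p->R J-q->S K-p->T K-q->U L-p->H L-q->I M-p->P M-q->Q N-p->L N-q->M O-p->N O-q->O P-p->L P-q->M Q-p->N Q-q->O R-p->V R-q->W S-p->J S-q->K T-p->R T-q->S U-p->T U-q->U V-p->V V-q->W W-p->J W-q->K

Run two small machines in parallel and take their product. The first has 15 states tracking the last 3 symbols read; the second has 4 states tracking whether the input so far still matches the prefix `pq`. A product state is a pair (one from each), accepting exactly when both do.
       p  q 
>  A   B  C 
   B   D  E 
   C   F  G 
   D   H  I 
   E   J  K 
   F   L  M 
   G   N  O 
   H   H  I 
   I   P  Q 
 * J   R  S 
 * K   T  U 
   L   H  I 
   M   P  Q 
   N   L  M 
   O   N  O 
   P   L  M 
   Q   N  O 
   R   V  W 
   S   J  K 
   T   R  S 
   U   T  U 
 * V   V  W 
 * W   J  K 
(> = start, * = accepting)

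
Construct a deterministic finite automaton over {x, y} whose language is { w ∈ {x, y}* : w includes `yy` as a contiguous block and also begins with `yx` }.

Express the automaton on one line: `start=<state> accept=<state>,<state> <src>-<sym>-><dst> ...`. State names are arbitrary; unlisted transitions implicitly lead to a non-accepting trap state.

Run two small machines in parallel and take their product. One (3 states) tracks whether and how much of `yy` has been seen; the other (4 states) tracks whether the input so far still matches the prefix `yx`. Each combined state is a pair, one component from each; accept when both components accept. Minimizing collapses redundant product states.
        x   y  
>  q0   q1  q2 
   q1   q1  q1 
   q2   q3  q1 
   q3   q3  q4 
   q4   q3  q5 
 * q5   q5  q5 
(> = start, * = accepting)

start=q0 accept=q5 q0-x->q1 q0-y->q2 q1-x->q1 q1-y->q1 q2-x->q3 q2-y->q1 q3-x->q3 q3-y->q4 q4-x->q3 q4-y->q5 q5-x->q5 q5-y->q5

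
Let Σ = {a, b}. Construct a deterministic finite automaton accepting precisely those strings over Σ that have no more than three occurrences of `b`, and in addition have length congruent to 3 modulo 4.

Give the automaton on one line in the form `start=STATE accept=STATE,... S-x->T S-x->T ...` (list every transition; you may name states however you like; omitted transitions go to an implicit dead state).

start=S0 accept=S6,S7,S8,S9 S0-a->S1 S0-b->S2 S1-a->S3 S1-b->S4 S2-a->S4 S2-b->S5 S3-a->S6 S3-b->S7 S4-a->S7 S4-b->S8 S5-a->S8 S5-b->S9 S6-a->S0 S6-b->S10 S7-a->S10 S7-b->S11 S8-a->S11 S8-b->S12 S9-a->S12 S9-b->S13 S10-a->S2 S10-b->S14 S11-a->S14 S11-b->S15 S12-a->S15 S12-b->S13 S13-a->S13 S13-b->S13 S14-a->S5 S14-b->S16 S15-a->S16 S15-b->S13 S16-a->S9 S16-b->S13

Run two small machines in parallel and take their product. One (5 states) tracks the count of `b`s, saturating at 4; the other (4 states) tracks the input length modulo 4. Each combined state is a pair, one component from each; accept when both components accept. After merging equivalent states the machine shrinks.
          a    b  
>  S0     S1   S2 
   S1     S3   S4 
   S2     S4   S5 
   S3     S6   S7 
   S4     S7   S8 
   S5     S8   S9 
 * S6     S0  S10 
 * S7    S10  S11 
 * S8    S11  S12 
 * S9    S12  S13 
   S10    S2  S14 
   S11   S14  S15 
   S12   S15  S13 
   S13   S13  S13 
   S14    S5  S16 
   S15   S16  S13 
   S16    S9  S13 
(> = start, * = accepting)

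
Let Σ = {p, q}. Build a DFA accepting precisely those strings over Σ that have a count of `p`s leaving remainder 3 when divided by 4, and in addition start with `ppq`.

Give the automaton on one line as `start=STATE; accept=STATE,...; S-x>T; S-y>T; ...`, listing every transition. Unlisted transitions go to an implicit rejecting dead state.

start=A; accept=F; A-p>B; A-q>C; B-p>D; B-q>C; C-p>C; C-q>C; D-p>C; D-q>E; E-p>F; E-q>E; F-p>G; F-q>F; G-p>H; G-q>G; H-p>E; H-q>H

Run two small machines in parallel and take their product. One (4 states) tracks the count of `p`s modulo 4; the other (5 states) tracks whether the input so far still matches the prefix `ppq`. Each combined state is a pair, one component from each; accept when both components accept. Minimizing collapses redundant product states.
An 8-state machine:
       p  q 
>  A   B  C 
   B   D  C 
   C   C  C 
   D   C  E 
   E   F  E 
 * F   G  F 
   G   H  G 
   H   E  H 
(> = start, * = accepting)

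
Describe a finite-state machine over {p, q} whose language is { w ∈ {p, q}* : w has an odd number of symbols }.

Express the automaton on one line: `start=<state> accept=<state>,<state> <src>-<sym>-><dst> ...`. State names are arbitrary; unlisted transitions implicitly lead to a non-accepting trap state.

start=s0 accept=s1 s0-p->s1 s0-q->s1 s1-p->s0 s1-q->s0

Only the length mod 2 matters, so use a 2-cycle: from any state, every input symbol moves to the next state, wrapping s1 back to s0. Mark s1 accepting.
A 2-state machine:
        p   q  
>  s0   s1  s1 
 * s1   s0  s0 
(> = start, * = accepting)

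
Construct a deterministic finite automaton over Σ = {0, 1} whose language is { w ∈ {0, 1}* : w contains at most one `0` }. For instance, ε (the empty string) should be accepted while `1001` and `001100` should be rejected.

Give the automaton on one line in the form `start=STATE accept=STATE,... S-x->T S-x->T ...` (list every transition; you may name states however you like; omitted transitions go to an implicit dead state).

Only the number of `0`s matters, and only up to 2. Make a chain S0 → S1 → S2 advanced by each `0` (with S2 absorbing); every other symbol self-loops. The accepting set is {S0, S1}.
A 3-state machine:
        0   1  
>* S0   S1  S0 
 * S1   S2  S1 
   S2   S2  S2 
(> = start, * = accepting)

start=S0 accept=S0,S1 S0-0->S1 S0-1->S0 S1-0->S2 S1-1->S1 S2-0->S2 S2-1->S2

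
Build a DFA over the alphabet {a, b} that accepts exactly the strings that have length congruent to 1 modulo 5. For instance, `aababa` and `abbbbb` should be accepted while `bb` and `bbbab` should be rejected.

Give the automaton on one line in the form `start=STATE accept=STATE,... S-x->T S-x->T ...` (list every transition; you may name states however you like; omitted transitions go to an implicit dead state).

start=q0 accept=q1 q0-a->q1 q0-b->q1 q1-a->q2 q1-b->q2 q2-a->q3 q2-b->q3 q3-a->q4 q3-b->q4 q4-a->q0 q4-b->q0

Only the length mod 5 matters, so use a 5-cycle: from any state, every input symbol moves to the next state, wrapping q4 back to q0. Mark q1 accepting.
        a   b  
>  q0   q1  q1 
 * q1   q2  q2 
   q2   q3  q3 
   q3   q4  q4 
   q4   q0  q0 
(> = start, * = accepting)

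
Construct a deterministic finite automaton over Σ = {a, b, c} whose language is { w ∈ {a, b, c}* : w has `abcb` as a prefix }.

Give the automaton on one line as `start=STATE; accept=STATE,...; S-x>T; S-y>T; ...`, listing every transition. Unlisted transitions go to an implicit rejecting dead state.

Check the first 4 symbols one by one: q0 through q3 record how many have matched `abcb` so far; any wrong symbol goes to the dead state q5. After all 4 match we enter the accepting sink q4.
        a   b   c  
>  q0   q1  q5  q5 
   q1   q5  q2  q5 
   q2   q5  q5  q3 
   q3   q5  q4  q5 
 * q4   q4  q4  q4 
   q5   q5  q5  q5 
(> = start, * = accepting)

start=q0; accept=q4; q0-a>q1; q0-b>q5; q0-c>q5; q1-a>q5; q1-b>q2; q1-c>q5; q2-a>q5; q2-b>q5; q2-c>q3; q3-a>q5; q3-b>q4; q3-c>q5; q4-a>q4; q4-b>q4; q4-c>q4; q5-a>q5; q5-b>q5; q5-c>q5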